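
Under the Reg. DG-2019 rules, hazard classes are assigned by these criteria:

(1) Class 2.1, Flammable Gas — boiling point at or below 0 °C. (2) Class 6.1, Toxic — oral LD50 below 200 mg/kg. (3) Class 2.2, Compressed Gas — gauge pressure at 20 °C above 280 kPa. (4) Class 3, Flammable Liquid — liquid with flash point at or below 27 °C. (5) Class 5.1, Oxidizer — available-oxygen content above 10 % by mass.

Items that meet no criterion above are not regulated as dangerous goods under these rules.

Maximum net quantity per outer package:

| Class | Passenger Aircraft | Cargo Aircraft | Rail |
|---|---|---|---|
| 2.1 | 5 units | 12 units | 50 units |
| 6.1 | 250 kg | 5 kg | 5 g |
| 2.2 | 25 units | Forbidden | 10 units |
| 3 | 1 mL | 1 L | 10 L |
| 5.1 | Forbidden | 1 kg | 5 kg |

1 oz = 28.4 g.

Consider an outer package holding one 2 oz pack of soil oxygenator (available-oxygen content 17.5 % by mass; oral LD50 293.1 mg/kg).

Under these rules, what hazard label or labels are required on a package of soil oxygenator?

The soil oxygenator has available-oxygen content 17.5 % by mass, which is > 10 % by mass, so it is Class 5.1 (Oxidizer).
Only the Class 5.1 label is required.

Class 5.1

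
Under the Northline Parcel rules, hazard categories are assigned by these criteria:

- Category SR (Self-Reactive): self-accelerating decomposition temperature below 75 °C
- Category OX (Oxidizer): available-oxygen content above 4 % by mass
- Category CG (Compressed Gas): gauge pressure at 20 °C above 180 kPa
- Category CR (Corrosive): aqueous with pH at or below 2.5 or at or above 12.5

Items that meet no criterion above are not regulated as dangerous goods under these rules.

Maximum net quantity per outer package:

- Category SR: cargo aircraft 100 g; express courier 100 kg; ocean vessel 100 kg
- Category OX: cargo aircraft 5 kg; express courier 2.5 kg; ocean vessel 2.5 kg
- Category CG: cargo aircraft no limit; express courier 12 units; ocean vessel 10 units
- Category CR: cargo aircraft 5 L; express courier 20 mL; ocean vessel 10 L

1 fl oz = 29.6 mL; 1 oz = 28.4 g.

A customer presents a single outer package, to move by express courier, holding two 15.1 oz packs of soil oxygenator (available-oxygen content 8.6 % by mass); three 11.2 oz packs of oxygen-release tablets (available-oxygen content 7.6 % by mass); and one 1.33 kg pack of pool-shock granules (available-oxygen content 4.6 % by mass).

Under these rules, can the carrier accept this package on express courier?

Available-oxygen content 8.6 % by mass meets the Category OX criterion (Oxidizer), so the soil oxygenator is Category OX.
Oxygen-release tablets: available-oxygen content 7.6 % by mass > 4 % by mass → Category OX (Oxidizer).
With available-oxygen content 4.6 % by mass (> 4 % by mass), the pool-shock granules fall in Category OX.
Category OX net quantity: (two 15.1 oz packs = 857.68 g) + (three 11.2 oz packs = 954.24 g) + 1.33 kg = 3141.92 g.
3141.92 g > 2.5 kg (express courier limit, Category OX) — over the limit.

No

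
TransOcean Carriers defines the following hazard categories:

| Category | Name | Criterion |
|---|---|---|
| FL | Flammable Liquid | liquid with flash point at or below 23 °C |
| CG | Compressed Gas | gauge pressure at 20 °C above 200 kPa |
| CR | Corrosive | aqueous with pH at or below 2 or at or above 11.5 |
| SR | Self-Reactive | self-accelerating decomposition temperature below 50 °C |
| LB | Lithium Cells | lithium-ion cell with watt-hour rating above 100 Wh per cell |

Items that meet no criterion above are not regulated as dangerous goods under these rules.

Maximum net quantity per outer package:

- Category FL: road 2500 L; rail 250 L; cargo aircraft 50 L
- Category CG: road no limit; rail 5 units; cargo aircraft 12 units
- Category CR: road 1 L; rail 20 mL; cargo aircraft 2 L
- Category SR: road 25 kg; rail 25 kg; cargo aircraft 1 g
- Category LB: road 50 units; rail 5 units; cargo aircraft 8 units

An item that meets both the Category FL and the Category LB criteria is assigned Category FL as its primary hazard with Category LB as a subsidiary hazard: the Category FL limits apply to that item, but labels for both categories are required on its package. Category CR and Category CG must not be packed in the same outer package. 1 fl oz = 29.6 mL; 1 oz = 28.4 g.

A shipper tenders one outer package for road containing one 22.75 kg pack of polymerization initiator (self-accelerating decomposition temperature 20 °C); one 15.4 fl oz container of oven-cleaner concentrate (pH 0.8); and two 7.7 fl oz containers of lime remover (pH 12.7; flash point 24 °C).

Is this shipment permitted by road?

Yes

The polymerization initiator has self-accelerating decomposition temperature 20 °C, which is < 50 °C, so it is Category SR (Self-Reactive).
Oven-cleaner concentrate: pH 0.8 ≤ 2 → Category CR (Corrosive).
With pH 12.7 (≥ 11.5), the lime remover falls in Category CR.
Total Category CR: (one 15.4 fl oz container = 455.84 mL) + (two 7.7 fl oz containers = 455.84 mL) = 911.68 mL.
That is within the Category CR road limit of 1 L.
Category SR quantity: 22.75 kg.
That is within the Category SR road limit of 25 kg.
The segregation rule (Category CR with Category CG) does not apply to Category CR with Category SR.
Every hazard category is within its road limit and no segregation rule is violated.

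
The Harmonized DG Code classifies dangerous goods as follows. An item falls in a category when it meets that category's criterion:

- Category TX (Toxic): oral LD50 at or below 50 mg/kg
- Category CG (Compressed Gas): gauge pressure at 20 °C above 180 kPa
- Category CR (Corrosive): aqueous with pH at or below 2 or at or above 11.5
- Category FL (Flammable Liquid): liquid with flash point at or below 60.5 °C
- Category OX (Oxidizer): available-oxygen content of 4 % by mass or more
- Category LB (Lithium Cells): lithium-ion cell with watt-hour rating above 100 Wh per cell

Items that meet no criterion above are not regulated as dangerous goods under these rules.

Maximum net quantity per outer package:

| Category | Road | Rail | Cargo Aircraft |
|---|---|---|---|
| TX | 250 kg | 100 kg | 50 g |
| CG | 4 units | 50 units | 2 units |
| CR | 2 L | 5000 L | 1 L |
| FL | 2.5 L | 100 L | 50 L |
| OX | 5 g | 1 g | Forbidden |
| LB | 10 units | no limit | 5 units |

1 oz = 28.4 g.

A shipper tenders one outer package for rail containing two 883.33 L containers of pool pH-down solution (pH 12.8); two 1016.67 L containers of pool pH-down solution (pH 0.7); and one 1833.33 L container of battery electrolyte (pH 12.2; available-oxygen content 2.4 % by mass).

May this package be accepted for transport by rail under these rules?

The pool pH-down solution has pH 12.8, which is ≥ 11.5, so it is Category CR (Corrosive).
The pool pH-down solution has pH 0.7, which is ≤ 2, so it is Category CR (Corrosive).
pH 12.2 meets the Category CR criterion (Corrosive), so the battery electrolyte is Category CR.
Total Category CR: (two 883.33 L containers = 1766.66 L) + (two 1016.67 L containers = 2033.34 L) + 1833.33 L = 5633.33 L.
5633.33 L exceeds the rail limit of 5000 L for Category CR.

No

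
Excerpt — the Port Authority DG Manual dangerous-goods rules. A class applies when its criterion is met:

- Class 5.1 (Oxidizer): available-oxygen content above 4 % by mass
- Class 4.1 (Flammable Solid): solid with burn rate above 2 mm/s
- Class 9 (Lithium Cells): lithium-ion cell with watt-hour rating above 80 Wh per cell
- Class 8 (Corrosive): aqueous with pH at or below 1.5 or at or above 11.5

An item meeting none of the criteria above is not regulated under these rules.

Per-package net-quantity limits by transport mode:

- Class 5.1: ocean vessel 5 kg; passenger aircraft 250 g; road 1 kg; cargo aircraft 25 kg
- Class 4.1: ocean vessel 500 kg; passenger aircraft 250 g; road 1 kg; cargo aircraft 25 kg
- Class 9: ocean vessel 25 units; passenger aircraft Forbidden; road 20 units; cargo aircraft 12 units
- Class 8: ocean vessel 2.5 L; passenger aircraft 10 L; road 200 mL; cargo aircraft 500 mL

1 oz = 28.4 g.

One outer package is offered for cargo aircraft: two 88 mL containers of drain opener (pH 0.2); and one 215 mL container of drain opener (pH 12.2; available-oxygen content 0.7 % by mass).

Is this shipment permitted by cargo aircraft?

Yes

pH 0.2 meets the Class 8 criterion (Corrosive), so the drain opener is Class 8.
pH 12.2 meets the Class 8 criterion (Corrosive), so the drain opener is Class 8.
Total Class 8: (two 88 mL containers = 176 mL) + 215 mL = 391 mL.
391 mL ≤ 500 mL (cargo aircraft limit, Class 8) — within limit.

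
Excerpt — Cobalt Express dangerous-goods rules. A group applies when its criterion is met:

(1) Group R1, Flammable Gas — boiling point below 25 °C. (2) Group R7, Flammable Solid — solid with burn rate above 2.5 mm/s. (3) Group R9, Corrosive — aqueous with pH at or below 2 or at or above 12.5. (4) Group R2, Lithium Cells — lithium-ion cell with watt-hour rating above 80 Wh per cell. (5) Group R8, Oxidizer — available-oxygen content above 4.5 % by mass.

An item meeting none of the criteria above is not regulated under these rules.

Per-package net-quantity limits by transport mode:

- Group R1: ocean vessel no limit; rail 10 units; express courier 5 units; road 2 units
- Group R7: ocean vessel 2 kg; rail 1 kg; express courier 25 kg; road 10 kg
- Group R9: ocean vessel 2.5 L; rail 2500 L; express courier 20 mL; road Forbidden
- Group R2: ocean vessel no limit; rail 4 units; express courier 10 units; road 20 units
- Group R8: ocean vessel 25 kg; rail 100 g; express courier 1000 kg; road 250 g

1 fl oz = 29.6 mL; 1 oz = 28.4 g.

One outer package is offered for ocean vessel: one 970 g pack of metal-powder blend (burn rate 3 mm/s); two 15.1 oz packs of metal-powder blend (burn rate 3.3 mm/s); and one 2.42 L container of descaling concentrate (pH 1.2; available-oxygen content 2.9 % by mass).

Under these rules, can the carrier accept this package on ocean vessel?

Yes

The metal-powder blend has burn rate 3 mm/s, which is > 2.5 mm/s, so it is Group R7 (Flammable Solid).
With burn rate 3.3 mm/s (> 2.5 mm/s), the metal-powder blend falls in Group R7.
pH 1.2 meets the Group R9 criterion (Corrosive), so the descaling concentrate is Group R9.
Group R9 quantity: 2.42 L.
That is within the Group R9 ocean vessel limit of 2.5 L.
Total Group R7: 970 g + (two 15.1 oz packs = 857.68 g) = 1827.68 g.
1827.68 g ≤ 2 kg (ocean vessel limit, Group R7) — within limit.
Every hazard group is within its ocean vessel limit and no segregation rule is violated.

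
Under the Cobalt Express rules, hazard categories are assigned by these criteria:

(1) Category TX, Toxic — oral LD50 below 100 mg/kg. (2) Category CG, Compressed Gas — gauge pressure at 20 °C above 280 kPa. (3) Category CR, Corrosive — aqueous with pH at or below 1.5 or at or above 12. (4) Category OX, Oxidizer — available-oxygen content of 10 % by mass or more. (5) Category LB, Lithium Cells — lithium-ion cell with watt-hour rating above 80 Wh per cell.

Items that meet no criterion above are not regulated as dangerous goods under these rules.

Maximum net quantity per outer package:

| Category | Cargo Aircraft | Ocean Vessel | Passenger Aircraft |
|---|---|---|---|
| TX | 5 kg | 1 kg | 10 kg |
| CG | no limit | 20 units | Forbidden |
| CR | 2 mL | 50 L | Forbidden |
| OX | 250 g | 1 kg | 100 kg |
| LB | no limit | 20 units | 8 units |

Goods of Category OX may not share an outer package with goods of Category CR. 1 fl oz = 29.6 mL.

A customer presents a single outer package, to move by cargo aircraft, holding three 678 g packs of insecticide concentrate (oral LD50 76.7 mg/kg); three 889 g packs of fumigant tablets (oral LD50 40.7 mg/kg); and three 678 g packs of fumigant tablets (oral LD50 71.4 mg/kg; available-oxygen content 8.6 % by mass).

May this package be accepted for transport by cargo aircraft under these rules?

Oral LD50 76.7 mg/kg meets the Category TX criterion (Toxic), so the insecticide concentrate is Category TX.
The fumigant tablets have oral LD50 40.7 mg/kg, which is < 100 mg/kg, so they are Category TX (Toxic).
The fumigant tablets have oral LD50 71.4 mg/kg, which is < 100 mg/kg, so they are Category TX (Toxic).
Total Category TX: (three 678 g packs = 2.034 kg) + (three 889 g packs = 2.667 kg) + (three 678 g packs = 2.034 kg) = 6.735 kg.
6.735 kg > 5 kg (cargo aircraft limit, Category TX) — over the limit.

No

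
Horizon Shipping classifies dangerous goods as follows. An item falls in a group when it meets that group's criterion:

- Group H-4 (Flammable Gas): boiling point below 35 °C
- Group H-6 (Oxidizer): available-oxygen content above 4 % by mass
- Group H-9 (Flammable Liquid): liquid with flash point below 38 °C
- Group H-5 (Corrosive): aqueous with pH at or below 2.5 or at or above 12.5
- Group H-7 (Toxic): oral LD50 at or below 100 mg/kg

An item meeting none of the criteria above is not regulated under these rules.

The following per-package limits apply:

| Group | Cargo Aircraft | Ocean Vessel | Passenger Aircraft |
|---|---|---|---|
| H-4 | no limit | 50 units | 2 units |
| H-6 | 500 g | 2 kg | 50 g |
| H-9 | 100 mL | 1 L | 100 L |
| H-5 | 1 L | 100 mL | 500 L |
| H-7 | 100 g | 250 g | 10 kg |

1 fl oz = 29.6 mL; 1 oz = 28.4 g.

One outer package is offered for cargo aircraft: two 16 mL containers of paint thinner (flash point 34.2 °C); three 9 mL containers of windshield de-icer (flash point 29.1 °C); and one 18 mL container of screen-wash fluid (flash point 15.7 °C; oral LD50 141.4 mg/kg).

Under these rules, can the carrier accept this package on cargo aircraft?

Yes

The paint thinner has flash point 34.2 °C, which is < 38 °C, so it is Group H-9 (Flammable Liquid).
Windshield de-icer: flash point 29.1 °C < 38 °C → Group H-9 (Flammable Liquid).
The screen-wash fluid has flash point 15.7 °C, which is < 38 °C, so it is Group H-9 (Flammable Liquid).
Total Group H-9: (two 16 mL containers = 32 mL) + (three 9 mL containers = 27 mL) + 18 mL = 77 mL.
77 mL ≤ 100 mL (cargo aircraft limit, Group H-9) — within limit.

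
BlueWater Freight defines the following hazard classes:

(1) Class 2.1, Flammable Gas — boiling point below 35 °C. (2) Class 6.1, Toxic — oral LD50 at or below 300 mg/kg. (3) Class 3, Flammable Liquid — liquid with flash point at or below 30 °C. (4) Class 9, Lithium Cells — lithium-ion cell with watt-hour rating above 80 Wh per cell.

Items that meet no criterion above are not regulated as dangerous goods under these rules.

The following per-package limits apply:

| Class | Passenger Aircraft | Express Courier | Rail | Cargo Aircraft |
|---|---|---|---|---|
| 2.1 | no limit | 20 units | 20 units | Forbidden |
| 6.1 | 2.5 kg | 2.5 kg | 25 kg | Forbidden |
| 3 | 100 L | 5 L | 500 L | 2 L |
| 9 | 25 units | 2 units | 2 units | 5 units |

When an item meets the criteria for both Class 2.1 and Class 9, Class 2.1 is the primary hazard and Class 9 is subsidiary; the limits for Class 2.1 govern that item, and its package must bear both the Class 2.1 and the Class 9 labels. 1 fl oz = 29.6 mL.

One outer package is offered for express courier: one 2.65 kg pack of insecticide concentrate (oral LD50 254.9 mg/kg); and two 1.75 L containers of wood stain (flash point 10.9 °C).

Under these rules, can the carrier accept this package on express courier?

With oral LD50 254.9 mg/kg (≤ 300 mg/kg), the insecticide concentrate falls in Class 6.1.
With flash point 10.9 °C (≤ 30 °C), the wood stain falls in Class 3.
Class 6.1 quantity: 2.65 kg.
2.65 kg exceeds the express courier limit of 2.5 kg for Class 6.1.
Class 3 quantity: two 1.75 L containers = 3.5 L.
3.5 L ≤ 5 L (express courier limit, Class 3) — within limit.

No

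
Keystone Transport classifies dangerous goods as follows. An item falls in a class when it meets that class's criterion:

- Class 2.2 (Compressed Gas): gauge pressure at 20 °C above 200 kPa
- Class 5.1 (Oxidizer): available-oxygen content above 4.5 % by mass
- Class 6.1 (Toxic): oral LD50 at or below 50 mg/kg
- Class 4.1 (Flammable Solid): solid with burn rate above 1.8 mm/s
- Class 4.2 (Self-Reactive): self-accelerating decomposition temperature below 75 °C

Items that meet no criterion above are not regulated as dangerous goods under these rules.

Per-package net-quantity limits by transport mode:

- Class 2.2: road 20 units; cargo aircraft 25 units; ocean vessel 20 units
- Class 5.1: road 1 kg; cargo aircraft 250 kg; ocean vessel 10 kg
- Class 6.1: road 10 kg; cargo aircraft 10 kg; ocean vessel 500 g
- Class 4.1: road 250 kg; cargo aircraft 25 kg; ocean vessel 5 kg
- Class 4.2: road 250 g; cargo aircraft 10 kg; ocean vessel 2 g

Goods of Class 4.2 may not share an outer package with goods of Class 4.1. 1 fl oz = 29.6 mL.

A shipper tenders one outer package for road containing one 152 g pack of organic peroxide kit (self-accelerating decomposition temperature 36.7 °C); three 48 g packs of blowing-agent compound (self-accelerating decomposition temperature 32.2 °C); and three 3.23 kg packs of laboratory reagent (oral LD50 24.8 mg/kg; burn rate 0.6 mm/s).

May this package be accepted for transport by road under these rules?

No

Self-accelerating decomposition temperature 36.7 °C meets the Class 4.2 criterion (Self-Reactive), so the organic peroxide kit is Class 4.2.
With self-accelerating decomposition temperature 32.2 °C (< 75 °C), the blowing-agent compound falls in Class 4.2.
Oral LD50 24.8 mg/kg meets the Class 6.1 criterion (Toxic), so the laboratory reagent is Class 6.1.
Total Class 4.2: 152 g + (three 48 g packs = 144 g) = 296 g.
296 g exceeds the road limit of 250 g for Class 4.2.
Class 6.1 quantity: three 3.23 kg packs = 9.69 kg.
9.69 kg ≤ 10 kg (road limit, Class 6.1) — within limit.
The segregation rule (Class 4.2 with Class 4.1) does not apply to Class 4.2 with Class 6.1.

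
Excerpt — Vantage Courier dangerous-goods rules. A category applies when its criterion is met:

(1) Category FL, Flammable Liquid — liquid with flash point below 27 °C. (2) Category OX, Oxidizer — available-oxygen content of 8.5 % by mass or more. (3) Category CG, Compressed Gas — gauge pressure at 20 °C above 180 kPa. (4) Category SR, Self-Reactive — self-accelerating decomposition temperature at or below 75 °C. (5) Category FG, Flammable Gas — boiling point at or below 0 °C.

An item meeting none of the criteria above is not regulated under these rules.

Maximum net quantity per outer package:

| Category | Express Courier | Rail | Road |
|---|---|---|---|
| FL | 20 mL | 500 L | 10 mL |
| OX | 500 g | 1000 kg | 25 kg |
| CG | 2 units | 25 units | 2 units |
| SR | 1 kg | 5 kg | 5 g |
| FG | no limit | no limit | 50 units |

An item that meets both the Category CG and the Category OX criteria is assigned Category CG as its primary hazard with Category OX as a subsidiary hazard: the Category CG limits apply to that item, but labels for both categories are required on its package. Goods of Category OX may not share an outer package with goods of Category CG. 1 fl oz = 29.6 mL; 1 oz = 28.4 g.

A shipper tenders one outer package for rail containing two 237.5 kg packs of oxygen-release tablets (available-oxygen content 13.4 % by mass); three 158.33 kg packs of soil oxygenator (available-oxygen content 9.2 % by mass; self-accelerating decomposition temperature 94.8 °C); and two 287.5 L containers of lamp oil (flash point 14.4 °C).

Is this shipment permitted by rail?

With available-oxygen content 13.4 % by mass (≥ 8.5 % by mass), the oxygen-release tablets fall in Category OX.
The soil oxygenator has available-oxygen content 9.2 % by mass, which is ≥ 8.5 % by mass, so it is Category OX (Oxidizer).
The lamp oil has flash point 14.4 °C, which is < 27 °C, so it is Category FL (Flammable Liquid).
Total Category OX: (two 237.5 kg packs = 475 kg) + (three 158.33 kg packs = 474.99 kg) = 949.99 kg.
That is within the Category OX rail limit of 1000 kg.
Category FL quantity: two 287.5 L containers = 575 L.
575 L > 500 L (rail limit, Category FL) — over the limit.
The segregation rule (Category OX with Category CG) does not apply to Category OX with Category FL.

No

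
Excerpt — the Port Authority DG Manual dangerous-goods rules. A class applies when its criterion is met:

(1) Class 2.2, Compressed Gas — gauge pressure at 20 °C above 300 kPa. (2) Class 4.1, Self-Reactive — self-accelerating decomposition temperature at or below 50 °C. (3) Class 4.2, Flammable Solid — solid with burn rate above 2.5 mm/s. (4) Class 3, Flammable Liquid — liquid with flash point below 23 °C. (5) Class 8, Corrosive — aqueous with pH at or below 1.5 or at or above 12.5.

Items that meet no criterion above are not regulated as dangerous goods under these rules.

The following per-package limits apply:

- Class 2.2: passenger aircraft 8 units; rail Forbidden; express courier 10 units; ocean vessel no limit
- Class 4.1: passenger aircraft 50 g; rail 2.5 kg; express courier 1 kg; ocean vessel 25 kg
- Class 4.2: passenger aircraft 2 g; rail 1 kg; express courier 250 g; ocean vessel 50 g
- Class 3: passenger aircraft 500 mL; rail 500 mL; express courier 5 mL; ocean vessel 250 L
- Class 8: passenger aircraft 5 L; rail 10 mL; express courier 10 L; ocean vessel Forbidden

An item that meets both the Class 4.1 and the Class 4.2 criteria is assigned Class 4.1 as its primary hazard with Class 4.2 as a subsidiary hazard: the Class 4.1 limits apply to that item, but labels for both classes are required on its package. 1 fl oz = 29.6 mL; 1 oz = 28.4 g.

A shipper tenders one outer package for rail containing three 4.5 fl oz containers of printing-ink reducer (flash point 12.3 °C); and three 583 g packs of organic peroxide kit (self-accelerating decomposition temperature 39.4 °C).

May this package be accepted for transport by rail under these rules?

The printing-ink reducer has flash point 12.3 °C, which is < 23 °C, so it is Class 3 (Flammable Liquid).
The organic peroxide kit has self-accelerating decomposition temperature 39.4 °C, which is ≤ 50 °C, so it is Class 4.1 (Self-Reactive).
Class 4.1 quantity: three 583 g packs = 1.749 kg.
That is within the Class 4.1 rail limit of 2.5 kg.
Class 3 quantity: three 4.5 fl oz containers = 399.6 mL.
399.6 mL is within the rail limit of 500 mL for Class 3.
Every hazard class is within its rail limit and no segregation rule is violated.

Yes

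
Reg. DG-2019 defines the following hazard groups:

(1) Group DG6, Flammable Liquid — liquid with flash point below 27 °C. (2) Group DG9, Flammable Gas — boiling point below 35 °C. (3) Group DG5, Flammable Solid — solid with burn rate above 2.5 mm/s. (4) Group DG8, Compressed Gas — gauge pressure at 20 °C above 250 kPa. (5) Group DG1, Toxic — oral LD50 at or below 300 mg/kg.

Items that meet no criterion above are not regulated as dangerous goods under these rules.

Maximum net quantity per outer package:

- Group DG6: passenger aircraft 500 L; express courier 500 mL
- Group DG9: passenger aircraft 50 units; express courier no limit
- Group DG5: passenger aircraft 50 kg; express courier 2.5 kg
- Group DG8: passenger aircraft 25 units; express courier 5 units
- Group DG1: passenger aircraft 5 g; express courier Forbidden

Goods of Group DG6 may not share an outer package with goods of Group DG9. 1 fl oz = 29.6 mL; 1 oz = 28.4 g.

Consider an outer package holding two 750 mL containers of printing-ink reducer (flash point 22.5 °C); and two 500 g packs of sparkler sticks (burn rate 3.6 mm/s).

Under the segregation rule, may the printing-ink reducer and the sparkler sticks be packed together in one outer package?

Yes

The printing-ink reducer has flash point 22.5 °C, which is < 27 °C, so it is Group DG6 (Flammable Liquid).
Burn rate 3.6 mm/s meets the Group DG5 criterion (Flammable Solid), so the sparkler sticks are Group DG5.
No segregation rule bars Group DG6 with Group DG5.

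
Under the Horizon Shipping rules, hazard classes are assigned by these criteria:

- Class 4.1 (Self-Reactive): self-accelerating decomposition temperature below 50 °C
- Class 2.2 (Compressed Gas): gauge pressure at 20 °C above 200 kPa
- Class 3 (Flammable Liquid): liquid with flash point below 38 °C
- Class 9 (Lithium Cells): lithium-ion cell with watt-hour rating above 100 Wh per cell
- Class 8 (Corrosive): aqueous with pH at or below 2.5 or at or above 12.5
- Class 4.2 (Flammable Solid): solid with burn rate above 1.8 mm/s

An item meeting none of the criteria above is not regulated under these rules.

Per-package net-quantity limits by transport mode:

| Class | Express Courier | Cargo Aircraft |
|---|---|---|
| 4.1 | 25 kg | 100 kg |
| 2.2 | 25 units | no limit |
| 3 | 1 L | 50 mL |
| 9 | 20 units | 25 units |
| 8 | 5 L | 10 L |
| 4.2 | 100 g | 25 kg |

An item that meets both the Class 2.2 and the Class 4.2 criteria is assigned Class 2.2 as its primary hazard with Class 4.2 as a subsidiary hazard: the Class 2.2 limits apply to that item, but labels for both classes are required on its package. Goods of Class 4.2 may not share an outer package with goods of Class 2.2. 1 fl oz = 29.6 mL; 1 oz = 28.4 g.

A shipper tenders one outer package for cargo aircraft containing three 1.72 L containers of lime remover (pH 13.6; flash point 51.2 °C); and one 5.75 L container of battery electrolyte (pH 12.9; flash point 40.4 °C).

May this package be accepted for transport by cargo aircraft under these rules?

No

The lime remover has pH 13.6, which is ≥ 12.5, so it is Class 8 (Corrosive).
Battery electrolyte: pH 12.9 ≥ 12.5 → Class 8 (Corrosive).
Total Class 8: (three 1.72 L containers = 5.16 L) + 5.75 L = 10.91 L.
10.91 L exceeds the cargo aircraft limit of 10 L for Class 8.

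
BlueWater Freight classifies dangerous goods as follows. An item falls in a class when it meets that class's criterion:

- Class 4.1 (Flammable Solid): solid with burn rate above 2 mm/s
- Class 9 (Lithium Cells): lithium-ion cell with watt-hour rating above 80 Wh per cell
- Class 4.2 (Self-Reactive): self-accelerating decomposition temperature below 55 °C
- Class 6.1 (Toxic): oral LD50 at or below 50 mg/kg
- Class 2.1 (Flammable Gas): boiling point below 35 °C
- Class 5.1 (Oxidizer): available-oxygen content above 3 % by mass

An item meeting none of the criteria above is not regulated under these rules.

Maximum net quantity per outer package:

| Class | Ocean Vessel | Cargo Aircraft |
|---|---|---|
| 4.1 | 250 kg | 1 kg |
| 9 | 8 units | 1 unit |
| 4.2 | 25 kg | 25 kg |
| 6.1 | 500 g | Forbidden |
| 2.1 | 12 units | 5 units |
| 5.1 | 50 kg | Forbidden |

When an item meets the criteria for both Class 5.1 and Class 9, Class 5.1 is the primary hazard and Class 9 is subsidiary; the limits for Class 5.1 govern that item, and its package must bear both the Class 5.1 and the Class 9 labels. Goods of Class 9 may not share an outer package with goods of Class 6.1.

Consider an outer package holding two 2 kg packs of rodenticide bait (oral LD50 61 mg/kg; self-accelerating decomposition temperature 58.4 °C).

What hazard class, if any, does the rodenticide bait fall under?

Not regulated

self-accelerating decomposition temperature 58.4 °C is not below 55 °C, so Class 4.2 does not apply.
oral LD50 61 mg/kg is not below 50 mg/kg, so Class 6.1 does not apply.
No criterion is met, so the item is not regulated.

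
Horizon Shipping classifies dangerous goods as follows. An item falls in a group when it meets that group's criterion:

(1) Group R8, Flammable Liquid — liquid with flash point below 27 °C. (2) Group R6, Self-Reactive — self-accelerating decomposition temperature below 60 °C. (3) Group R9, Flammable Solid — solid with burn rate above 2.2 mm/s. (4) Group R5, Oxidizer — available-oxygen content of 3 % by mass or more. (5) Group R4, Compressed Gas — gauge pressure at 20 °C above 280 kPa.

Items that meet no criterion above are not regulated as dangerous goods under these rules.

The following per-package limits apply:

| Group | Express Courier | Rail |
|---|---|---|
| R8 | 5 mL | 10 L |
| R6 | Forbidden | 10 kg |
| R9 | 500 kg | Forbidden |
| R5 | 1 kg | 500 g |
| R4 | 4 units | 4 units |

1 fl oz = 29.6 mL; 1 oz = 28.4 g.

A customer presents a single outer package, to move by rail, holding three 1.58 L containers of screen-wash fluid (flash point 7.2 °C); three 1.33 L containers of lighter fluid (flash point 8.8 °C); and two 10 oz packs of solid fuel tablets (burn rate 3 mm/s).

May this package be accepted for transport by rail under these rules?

No

With flash point 7.2 °C (< 27 °C), the screen-wash fluid falls in Group R8.
Flash point 8.8 °C meets the Group R8 criterion (Flammable Liquid), so the lighter fluid is Group R8.
The solid fuel tablets have burn rate 3 mm/s, which is > 2.2 mm/s, so they are Group R9 (Flammable Solid).
Group R8 net quantity: (three 1.58 L containers = 4.74 L) + (three 1.33 L containers = 3.99 L) = 8.73 L.
That is within the Group R8 rail limit of 10 L.
Group R9 quantity: two 10 oz packs = 568 g.
Group R9 is Forbidden by rail.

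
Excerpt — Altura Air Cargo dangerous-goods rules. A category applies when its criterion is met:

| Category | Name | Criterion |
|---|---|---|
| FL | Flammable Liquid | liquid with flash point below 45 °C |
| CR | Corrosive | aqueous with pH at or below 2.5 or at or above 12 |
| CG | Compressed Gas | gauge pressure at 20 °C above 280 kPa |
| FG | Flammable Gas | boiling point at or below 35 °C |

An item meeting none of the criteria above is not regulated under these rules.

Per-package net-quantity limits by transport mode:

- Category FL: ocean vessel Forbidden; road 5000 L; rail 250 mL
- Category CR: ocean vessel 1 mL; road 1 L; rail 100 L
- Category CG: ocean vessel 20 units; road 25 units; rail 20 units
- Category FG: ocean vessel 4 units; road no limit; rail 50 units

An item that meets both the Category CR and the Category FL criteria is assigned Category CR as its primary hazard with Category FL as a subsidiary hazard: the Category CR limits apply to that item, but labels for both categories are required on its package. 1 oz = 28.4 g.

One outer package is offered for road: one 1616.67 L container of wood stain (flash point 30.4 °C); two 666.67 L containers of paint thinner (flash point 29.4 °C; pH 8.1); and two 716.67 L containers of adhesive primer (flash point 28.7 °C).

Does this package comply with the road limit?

Yes

With flash point 30.4 °C (< 45 °C), the wood stain falls in Category FL.
Flash point 29.4 °C meets the Category FL criterion (Flammable Liquid), so the paint thinner is Category FL.
The adhesive primer has flash point 28.7 °C, which is < 45 °C, so it is Category FL (Flammable Liquid).
Total Category FL: 1616.67 L + (two 666.67 L containers = 1333.34 L) + (two 716.67 L containers = 1433.34 L) = 4383.35 L.
4383.35 L ≤ 5000 L (road limit, Category FL) — within limit.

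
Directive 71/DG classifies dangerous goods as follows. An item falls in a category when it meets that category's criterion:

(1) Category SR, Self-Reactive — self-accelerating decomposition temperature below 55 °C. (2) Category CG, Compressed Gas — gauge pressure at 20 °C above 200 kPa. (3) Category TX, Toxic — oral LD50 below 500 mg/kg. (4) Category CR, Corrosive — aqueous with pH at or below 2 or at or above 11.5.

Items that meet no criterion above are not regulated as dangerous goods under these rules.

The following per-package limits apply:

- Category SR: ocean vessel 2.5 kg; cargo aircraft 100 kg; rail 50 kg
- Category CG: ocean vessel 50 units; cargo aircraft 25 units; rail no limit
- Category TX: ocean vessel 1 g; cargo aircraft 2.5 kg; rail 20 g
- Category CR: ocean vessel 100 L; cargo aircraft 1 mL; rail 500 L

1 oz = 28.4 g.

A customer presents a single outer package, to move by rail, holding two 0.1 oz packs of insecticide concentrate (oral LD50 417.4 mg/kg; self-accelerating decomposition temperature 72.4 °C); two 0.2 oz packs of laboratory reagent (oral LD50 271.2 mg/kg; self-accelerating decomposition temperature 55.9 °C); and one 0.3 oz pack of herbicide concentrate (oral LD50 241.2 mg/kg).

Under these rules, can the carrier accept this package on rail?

With oral LD50 417.4 mg/kg (< 500 mg/kg), the insecticide concentrate falls in Category TX.
Laboratory reagent: oral LD50 271.2 mg/kg < 500 mg/kg → Category TX (Toxic).
Herbicide concentrate: oral LD50 241.2 mg/kg < 500 mg/kg → Category TX (Toxic).
Total Category TX: (two 0.1 oz packs = 5.68 g) + (two 0.2 oz packs = 11.36 g) + (one 0.3 oz pack = 8.52 g) = 25.56 g.
25.56 g > 20 g (rail limit, Category TX) — over the limit.

No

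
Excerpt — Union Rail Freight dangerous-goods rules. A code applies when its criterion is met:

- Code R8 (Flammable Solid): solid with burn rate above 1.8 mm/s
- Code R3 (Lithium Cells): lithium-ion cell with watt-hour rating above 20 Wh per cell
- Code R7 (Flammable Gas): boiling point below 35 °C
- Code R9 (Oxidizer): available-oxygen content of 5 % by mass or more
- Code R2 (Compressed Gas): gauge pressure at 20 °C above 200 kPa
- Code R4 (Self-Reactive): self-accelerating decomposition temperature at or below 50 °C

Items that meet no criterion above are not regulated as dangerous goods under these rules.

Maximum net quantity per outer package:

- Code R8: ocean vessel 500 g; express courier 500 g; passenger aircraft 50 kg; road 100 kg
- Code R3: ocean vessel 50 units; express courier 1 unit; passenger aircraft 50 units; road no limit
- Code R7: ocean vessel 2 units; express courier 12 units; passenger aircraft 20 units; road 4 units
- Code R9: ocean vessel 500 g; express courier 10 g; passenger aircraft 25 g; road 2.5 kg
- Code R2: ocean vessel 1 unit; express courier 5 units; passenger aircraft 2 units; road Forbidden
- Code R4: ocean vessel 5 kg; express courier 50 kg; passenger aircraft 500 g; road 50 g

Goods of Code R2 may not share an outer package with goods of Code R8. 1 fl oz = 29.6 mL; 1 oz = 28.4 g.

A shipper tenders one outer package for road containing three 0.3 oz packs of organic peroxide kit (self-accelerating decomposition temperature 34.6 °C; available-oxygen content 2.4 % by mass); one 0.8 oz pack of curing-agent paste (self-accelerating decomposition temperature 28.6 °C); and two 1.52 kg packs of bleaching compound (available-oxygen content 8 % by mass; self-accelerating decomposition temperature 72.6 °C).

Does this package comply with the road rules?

With self-accelerating decomposition temperature 34.6 °C (≤ 50 °C), the organic peroxide kit falls in Code R4.
The curing-agent paste has self-accelerating decomposition temperature 28.6 °C, which is ≤ 50 °C, so it is Code R4 (Self-Reactive).
The bleaching compound has available-oxygen content 8 % by mass, which is ≥ 5 % by mass, so it is Code R9 (Oxidizer).
Total Code R4: (three 0.3 oz packs = 25.56 g) + (one 0.8 oz pack = 22.72 g) = 48.28 g.
That is within the Code R4 road limit of 50 g.
Code R9 quantity: two 1.52 kg packs = 3.04 kg.
3.04 kg exceeds the road limit of 2.5 kg for Code R9.
The segregation rule (Code R2 with Code R8) does not apply to Code R4 with Code R9.

No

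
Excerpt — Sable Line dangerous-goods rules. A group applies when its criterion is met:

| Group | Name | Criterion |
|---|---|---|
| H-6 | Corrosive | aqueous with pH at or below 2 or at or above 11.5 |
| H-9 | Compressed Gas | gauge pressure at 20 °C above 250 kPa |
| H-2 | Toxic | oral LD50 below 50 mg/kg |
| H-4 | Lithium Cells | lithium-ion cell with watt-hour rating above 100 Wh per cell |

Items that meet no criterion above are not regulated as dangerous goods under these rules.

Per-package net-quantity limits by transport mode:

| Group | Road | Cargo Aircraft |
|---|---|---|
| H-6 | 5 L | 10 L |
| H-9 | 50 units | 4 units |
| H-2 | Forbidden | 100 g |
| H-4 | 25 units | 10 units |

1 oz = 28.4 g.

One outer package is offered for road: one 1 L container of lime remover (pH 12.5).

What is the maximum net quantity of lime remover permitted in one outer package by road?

The lime remover has pH 12.5, which is ≥ 11.5, so it is Group H-6 (Corrosive).
The road limit for Group H-6 is 5 L.

5 L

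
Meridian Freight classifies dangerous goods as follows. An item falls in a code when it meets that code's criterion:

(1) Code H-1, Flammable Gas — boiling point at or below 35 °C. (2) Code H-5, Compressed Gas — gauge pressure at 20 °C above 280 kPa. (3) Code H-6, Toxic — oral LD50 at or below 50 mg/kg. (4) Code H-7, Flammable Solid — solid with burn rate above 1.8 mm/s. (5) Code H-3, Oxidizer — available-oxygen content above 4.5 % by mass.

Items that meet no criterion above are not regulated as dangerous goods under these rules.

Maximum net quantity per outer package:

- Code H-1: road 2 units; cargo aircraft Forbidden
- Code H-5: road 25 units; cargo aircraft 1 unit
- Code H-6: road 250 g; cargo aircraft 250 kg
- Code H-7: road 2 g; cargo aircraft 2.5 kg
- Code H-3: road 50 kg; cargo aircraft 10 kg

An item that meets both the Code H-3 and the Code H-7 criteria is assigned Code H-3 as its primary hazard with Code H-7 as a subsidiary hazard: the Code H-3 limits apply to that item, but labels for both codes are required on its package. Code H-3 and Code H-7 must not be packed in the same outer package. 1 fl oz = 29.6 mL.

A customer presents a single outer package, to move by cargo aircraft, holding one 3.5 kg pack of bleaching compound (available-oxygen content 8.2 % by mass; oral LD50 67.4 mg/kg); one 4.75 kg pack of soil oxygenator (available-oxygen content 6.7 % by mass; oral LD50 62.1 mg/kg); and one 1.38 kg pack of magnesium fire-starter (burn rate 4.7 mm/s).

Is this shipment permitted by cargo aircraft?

The bleaching compound has available-oxygen content 8.2 % by mass, which is > 4.5 % by mass, so it is Code H-3 (Oxidizer).
With available-oxygen content 6.7 % by mass (> 4.5 % by mass), the soil oxygenator falls in Code H-3.
Magnesium fire-starter: burn rate 4.7 mm/s > 1.8 mm/s → Code H-7 (Flammable Solid).
Code H-3 net quantity: 3.5 kg + 4.75 kg = 8.25 kg.
8.25 kg ≤ 10 kg (cargo aircraft limit, Code H-3) — within limit.
Code H-7 quantity: 1.38 kg.
That is within the Code H-7 cargo aircraft limit of 2.5 kg.
Code H-3 and Code H-7 may not share an outer package.

No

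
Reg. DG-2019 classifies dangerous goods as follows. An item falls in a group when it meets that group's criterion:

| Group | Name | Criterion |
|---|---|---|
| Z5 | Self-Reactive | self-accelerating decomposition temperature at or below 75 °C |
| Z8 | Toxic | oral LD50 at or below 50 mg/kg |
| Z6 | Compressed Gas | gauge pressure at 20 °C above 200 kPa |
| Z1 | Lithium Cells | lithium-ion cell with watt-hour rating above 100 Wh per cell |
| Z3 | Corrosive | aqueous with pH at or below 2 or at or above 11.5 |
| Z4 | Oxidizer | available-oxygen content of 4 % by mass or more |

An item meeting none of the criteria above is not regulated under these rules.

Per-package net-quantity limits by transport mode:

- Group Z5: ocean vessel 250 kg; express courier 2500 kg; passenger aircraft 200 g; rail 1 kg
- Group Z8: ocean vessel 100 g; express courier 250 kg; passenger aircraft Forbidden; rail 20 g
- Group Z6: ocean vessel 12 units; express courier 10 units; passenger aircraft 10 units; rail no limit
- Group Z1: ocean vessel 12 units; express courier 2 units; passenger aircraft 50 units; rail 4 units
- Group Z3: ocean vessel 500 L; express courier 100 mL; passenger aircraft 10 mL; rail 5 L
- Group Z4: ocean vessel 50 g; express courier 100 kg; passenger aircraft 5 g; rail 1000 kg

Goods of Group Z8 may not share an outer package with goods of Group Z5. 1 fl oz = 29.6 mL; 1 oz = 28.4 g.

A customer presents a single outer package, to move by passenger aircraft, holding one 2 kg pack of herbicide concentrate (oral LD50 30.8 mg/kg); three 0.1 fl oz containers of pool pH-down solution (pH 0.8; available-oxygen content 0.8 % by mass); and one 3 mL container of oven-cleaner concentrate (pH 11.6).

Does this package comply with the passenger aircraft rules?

No

Oral LD50 30.8 mg/kg meets the Group Z8 criterion (Toxic), so the herbicide concentrate is Group Z8.
Pool pH-down solution: pH 0.8 ≤ 2 → Group Z3 (Corrosive).
pH 11.6 meets the Group Z3 criterion (Corrosive), so the oven-cleaner concentrate is Group Z3.
Group Z3 net quantity: (three 0.1 fl oz containers = 8.88 mL) + 3 mL = 11.88 mL.
That exceeds the Group Z3 passenger aircraft limit of 10 mL.
Group Z8 quantity: 2 kg.
By passenger aircraft, Group Z8 is Forbidden regardless of quantity.
The segregation rule (Group Z8 with Group Z5) does not apply to Group Z3 with Group Z8.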